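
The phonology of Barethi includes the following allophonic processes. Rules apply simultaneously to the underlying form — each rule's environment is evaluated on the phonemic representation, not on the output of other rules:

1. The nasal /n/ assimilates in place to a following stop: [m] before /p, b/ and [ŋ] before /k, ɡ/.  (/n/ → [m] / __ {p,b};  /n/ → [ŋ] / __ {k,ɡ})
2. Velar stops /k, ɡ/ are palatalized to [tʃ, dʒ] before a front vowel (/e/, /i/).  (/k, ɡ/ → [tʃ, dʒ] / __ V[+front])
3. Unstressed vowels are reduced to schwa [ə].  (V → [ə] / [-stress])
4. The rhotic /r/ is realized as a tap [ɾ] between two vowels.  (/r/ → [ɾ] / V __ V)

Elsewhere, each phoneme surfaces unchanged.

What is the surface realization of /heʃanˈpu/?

/e/ — between /h/ and /ʃ/, in an unstressed syllable — surfaces as [ə] (rule 3).
/a/ — between /ʃ/ and /n/, in an unstressed syllable — surfaces as [ə] (rule 3).
/n/ (between /a/ and /p/) occurs before a labial or velar stop → [m] by rule 1.
/u/ (word-final) is in the target of rule 3 but the environment (in an unstressed syllable) is not met → [u].

[həʃəmˈpu]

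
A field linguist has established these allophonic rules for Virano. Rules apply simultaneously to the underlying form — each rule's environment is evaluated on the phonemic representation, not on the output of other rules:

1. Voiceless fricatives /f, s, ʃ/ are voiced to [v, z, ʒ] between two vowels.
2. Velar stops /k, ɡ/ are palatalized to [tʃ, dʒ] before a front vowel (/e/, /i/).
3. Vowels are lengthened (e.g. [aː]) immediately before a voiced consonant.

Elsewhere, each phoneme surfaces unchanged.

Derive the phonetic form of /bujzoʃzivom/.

[buːjzoʃziːvoːm]

/b/ stays [b].
/u/ (between /b/ and /j/) occurs before a voiced consonant → [uː] by rule 3.
/j/ — not in any rule's target class → [j].
/z/ (between /j/ and /o/) is unaffected → [z].
/o/ (between /z/ and /ʃ/) fails the environment for rule 3, so it stays [o].
/ʃ/ (between /o/ and /z/) is in the target of rule 1 but the environment (between two vowels) is not met → [ʃ].
/z/ — not in any rule's target class → [z].
/i/ (between /z/ and /v/) occurs before a voiced consonant → [iː] by rule 3.
/v/ (between /i/ and /o/) is unaffected → [v].
Rule 3 applies to /o/ (between /v/ and /m/: before a voiced consonant) → [oː].
/m/ (word-final): no rule targets it → [m].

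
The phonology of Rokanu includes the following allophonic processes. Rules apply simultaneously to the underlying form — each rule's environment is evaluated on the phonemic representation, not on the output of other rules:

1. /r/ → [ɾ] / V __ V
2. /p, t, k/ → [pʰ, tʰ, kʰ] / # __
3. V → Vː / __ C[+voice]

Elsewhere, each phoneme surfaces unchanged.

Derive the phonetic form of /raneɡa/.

[raːneːɡa]

/r/ (word-initial) is in the target of rule 1 but the environment (between two vowels) is not met → [r].
/a/ meets the environment for rule 3 (before a voiced consonant) → [aː].
/e/ — between /n/ and /ɡ/, before a voiced consonant — surfaces as [eː] (rule 3).
/a/ (word-final) fails the environment for rule 3, so it stays [a].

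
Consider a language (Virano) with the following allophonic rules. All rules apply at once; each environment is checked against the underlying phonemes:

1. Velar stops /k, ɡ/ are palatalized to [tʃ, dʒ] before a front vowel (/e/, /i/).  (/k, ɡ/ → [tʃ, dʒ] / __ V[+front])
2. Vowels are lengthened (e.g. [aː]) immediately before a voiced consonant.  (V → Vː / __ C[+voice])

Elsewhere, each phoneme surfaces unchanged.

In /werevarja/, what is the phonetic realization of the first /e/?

[eː]

/e/ — between /w/ and /r/, before a voiced consonant — surfaces as [eː] (rule 2).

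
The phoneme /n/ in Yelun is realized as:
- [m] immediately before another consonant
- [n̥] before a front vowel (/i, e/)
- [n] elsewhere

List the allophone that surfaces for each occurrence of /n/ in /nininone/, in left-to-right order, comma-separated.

Occurrence 1 (position 1): before a front vowel (/i, e/) → [n̥].
Occurrence 2 (position 3): before a front vowel (/i, e/) → [n̥].
Occurrence 3 (position 5): no conditioning environment matches → elsewhere allophone [n].
Occurrence 4 (position 7): before a front vowel (/i, e/) → [n̥].

[n̥], [n̥], [n], [n̥]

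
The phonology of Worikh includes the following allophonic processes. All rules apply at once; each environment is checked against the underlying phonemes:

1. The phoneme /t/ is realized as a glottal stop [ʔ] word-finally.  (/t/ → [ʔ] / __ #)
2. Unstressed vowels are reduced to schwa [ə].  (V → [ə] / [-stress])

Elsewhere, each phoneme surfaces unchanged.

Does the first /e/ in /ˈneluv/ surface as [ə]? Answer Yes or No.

/e/ (between /n/ and /l/) is in the target of rule 2 but the environment (in an unstressed syllable) is not met → [e].
The actual realization is [e], not [ə].

No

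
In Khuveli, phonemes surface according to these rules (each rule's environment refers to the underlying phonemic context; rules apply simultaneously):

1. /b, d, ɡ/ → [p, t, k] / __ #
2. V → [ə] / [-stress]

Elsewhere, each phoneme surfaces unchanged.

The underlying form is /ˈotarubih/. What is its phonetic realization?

/o/ (word-initial): rule 2 targets it, but not in an unstressed syllable → unchanged [o].
/t/ (between /o/ and /a/): no rule targets it → [t].
/a/ meets the environment for rule 2 (in an unstressed syllable) → [ə].
/r/ — not in any rule's target class → [r].
/u/ meets the environment for rule 2 (in an unstressed syllable) → [ə].
/b/ (between /u/ and /i/): rule 1 targets it, but not word-finally → unchanged [b].
/i/ meets the environment for rule 2 (in an unstressed syllable) → [ə].
/h/ (word-final): no rule targets it → [h].

[ˈotərəbəh]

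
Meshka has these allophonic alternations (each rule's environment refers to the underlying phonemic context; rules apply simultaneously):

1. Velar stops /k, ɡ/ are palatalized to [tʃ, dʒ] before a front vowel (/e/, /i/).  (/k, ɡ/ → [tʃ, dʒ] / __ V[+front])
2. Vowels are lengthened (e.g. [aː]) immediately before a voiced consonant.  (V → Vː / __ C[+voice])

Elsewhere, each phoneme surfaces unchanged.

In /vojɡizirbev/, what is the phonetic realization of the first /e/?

[eː]

/e/ (between /b/ and /v/): before a voiced consonant, so rule 2 applies → [eː].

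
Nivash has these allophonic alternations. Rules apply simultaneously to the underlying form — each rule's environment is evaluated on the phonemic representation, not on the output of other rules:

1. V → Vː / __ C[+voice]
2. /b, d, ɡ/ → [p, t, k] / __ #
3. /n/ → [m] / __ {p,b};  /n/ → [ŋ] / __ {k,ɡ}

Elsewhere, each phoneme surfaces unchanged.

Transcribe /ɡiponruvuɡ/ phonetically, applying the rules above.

[ɡipoːnruːvuːk]

/ɡ/ (word-initial) is in the target of rule 2 but the environment (word-finally) is not met → [ɡ].
/i/ — between /ɡ/ and /p/; rule 1 does not apply here → [i].
/p/ (between /i/ and /o/): no rule targets it → [p].
/o/ (between /p/ and /n/) occurs before a voiced consonant → [oː] by rule 1.
/n/ (between /o/ and /r/) fails the environment for rule 3, so it stays [n].
/r/ (between /n/ and /u/) is unaffected → [r].
/u/ — between /r/ and /v/, before a voiced consonant — surfaces as [uː] (rule 1).
/v/ (between /u/ and /u/) is unaffected → [v].
Rule 1 applies to /u/ (between /v/ and /ɡ/: before a voiced consonant) → [uː].
/ɡ/ — word-final, word-finally — surfaces as [k] (rule 2).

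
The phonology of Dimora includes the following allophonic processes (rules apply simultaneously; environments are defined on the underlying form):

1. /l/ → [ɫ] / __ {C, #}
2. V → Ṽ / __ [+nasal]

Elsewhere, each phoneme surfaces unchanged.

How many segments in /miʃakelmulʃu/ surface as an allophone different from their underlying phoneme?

2

Segments that undergo a rule: /l/ → [ɫ] (rule 1); /l/ → [ɫ] (rule 1).
All other segments surface unchanged.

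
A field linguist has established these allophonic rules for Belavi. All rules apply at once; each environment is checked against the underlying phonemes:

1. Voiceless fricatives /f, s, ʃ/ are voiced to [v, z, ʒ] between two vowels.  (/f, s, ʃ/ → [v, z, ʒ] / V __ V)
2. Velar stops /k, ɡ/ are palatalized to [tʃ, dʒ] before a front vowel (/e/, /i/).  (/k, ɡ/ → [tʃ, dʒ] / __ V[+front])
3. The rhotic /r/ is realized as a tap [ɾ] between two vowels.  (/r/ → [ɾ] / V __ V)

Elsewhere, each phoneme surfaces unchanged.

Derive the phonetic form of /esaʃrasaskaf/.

/s/ (between /e/ and /a/): between two vowels, so rule 1 applies → [z].
/ʃ/ — between /a/ and /r/; rule 1 does not apply here → [ʃ].
/r/ (between /ʃ/ and /a/) is in the target of rule 3 but the environment (between two vowels) is not met → [r].
/s/ (between /a/ and /a/): between two vowels, so rule 1 applies → [z].
/s/ — between /a/ and /k/; rule 1 does not apply here → [s].
/k/ (between /s/ and /a/) fails the environment for rule 2, so it stays [k].
/f/ (word-final) fails the environment for rule 1, so it stays [f].

[ezaʃrazaskaf]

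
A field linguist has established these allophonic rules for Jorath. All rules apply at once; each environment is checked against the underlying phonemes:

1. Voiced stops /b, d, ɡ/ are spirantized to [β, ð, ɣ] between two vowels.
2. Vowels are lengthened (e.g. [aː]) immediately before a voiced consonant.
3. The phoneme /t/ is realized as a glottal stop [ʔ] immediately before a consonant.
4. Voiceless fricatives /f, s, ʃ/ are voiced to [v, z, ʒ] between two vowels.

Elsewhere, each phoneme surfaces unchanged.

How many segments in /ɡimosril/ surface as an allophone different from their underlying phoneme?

2

Segments that undergo a rule: /i/ → [iː] (rule 2); /i/ → [iː] (rule 2).
All other segments surface unchanged.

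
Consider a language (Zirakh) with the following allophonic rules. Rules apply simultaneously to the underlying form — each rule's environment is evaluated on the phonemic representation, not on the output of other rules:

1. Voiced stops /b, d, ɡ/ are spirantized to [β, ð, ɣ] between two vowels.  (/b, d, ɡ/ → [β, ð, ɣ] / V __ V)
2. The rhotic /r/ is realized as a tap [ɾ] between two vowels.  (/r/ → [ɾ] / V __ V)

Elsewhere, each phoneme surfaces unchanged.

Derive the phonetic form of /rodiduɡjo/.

[roðiðuɡjo]

/r/ (word-initial) fails the environment for rule 2, so it stays [r].
/o/ (between /r/ and /d/): no rule targets it → [o].
Rule 1 applies to /d/ (between /o/ and /i/: between two vowels) → [ð].
/i/ stays [i].
/d/ (between /i/ and /u/) occurs between two vowels → [ð] by rule 1.
/u/ (between /d/ and /ɡ/) is unaffected → [u].
/ɡ/ (between /u/ and /j/) is in the target of rule 1 but the environment (between two vowels) is not met → [ɡ].
/j/ (between /ɡ/ and /o/): no rule targets it → [j].
/o/ (word-final): no rule targets it → [o].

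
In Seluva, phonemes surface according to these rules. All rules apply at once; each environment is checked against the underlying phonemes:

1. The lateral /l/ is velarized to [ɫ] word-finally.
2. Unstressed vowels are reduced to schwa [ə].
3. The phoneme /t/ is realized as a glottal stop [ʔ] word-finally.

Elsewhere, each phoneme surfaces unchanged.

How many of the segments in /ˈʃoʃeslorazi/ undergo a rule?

4

Segments that undergo a rule: /e/ → [ə] (rule 2); /o/ → [ə] (rule 2); /a/ → [ə] (rule 2); /i/ → [ə] (rule 2).
All other segments surface unchanged.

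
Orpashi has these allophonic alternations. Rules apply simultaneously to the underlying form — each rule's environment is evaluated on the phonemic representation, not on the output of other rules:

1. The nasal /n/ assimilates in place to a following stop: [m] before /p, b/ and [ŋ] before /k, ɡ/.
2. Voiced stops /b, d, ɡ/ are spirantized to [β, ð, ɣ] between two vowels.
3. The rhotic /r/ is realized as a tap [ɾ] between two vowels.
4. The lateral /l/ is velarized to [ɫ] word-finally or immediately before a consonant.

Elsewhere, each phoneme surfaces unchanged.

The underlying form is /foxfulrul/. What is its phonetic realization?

[foxfuɫruɫ]

/l/ (between /u/ and /r/) occurs word-finally or immediately before a consonant → [ɫ] by rule 4.
/r/ (between /l/ and /u/): rule 3 targets it, but not between two vowels → unchanged [r].
/l/ meets the environment for rule 4 (word-finally or immediately before a consonant) → [ɫ].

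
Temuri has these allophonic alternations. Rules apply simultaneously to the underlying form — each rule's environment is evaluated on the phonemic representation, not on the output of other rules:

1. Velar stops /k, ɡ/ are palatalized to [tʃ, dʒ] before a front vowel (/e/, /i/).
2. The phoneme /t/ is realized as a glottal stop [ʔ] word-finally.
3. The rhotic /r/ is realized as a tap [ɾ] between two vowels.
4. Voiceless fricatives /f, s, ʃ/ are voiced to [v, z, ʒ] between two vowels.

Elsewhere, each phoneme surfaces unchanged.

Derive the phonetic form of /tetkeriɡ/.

[tettʃeɾiɡ]

/t/ — word-initial; rule 2 does not apply here → [t].
/e/ stays [e].
/t/ — between /e/ and /k/; rule 2 does not apply here → [t].
Rule 1 applies to /k/ (between /t/ and /e/: before a front vowel) → [tʃ].
/e/ stays [e].
/r/ — between /e/ and /i/, between two vowels — surfaces as [ɾ] (rule 3).
/i/ — not in any rule's target class → [i].
/ɡ/ (word-final) fails the environment for rule 1, so it stays [ɡ].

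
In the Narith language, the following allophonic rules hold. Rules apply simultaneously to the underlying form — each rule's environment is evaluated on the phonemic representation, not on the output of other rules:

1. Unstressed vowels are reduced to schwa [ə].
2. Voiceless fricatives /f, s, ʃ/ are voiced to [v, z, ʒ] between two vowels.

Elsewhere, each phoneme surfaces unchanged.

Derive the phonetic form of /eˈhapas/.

/e/ meets the environment for rule 1 (in an unstressed syllable) → [ə].
/h/ (between /e/ and /a/): no rule targets it → [h].
/a/ (between /h/ and /p/) fails the environment for rule 1, so it stays [a].
/p/ (between /a/ and /a/) is unaffected → [p].
/a/ (between /p/ and /s/) occurs in an unstressed syllable → [ə] by rule 1.
/s/ (word-final) is in the target of rule 2 but the environment (between two vowels) is not met → [s].

[əˈhapəs]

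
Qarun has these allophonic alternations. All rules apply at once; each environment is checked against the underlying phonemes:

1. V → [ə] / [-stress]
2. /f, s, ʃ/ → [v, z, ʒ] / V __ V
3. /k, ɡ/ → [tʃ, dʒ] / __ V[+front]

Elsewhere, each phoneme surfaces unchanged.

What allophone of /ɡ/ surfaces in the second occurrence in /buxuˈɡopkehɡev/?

/ɡ/ (between /h/ and /e/): before a front vowel, so rule 3 applies → [dʒ].

[dʒ]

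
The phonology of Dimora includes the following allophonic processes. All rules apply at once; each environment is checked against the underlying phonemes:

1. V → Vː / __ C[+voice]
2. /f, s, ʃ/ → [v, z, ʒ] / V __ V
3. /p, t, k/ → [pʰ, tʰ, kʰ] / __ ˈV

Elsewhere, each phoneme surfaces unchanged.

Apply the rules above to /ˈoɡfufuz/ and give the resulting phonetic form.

[ˈoːɡfuvuːz]

/o/ — word-initial, before a voiced consonant — surfaces as [oː] (rule 1).
/ɡ/ (between /o/ and /f/) is unaffected → [ɡ].
/f/ (between /ɡ/ and /u/) fails the environment for rule 2, so it stays [f].
/u/ — between /f/ and /f/; rule 1 does not apply here → [u].
/f/ (between /u/ and /u/): between two vowels, so rule 2 applies → [v].
/u/ (between /f/ and /z/): before a voiced consonant, so rule 1 applies → [uː].
/z/ (word-final): no rule targets it → [z].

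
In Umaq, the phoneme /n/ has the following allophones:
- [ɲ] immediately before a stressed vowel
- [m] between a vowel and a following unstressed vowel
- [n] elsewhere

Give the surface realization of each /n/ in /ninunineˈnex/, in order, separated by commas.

Occurrence 1 (position 1): no conditioning environment matches → elsewhere allophone [n].
Occurrence 2 (position 3): between a vowel and a following unstressed vowel → [m].
Occurrence 3 (position 5): between a vowel and a following unstressed vowel → [m].
Occurrence 4 (position 7): between a vowel and a following unstressed vowel → [m].
Occurrence 5 (position 9): immediately before a stressed vowel → [ɲ].

[n], [m], [m], [m], [ɲ]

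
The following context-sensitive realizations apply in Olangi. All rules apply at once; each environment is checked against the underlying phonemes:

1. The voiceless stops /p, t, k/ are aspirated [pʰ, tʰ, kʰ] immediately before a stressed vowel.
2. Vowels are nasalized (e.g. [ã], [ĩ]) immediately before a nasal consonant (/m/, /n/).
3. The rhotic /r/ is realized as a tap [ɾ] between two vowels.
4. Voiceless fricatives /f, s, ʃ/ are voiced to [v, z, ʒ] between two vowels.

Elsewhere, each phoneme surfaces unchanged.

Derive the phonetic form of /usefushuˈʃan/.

[uzevushuˈʒãn]

/u/ (word-initial) fails the environment for rule 2, so it stays [u].
/s/ (between /u/ and /e/) occurs between two vowels → [z] by rule 4.
/e/ (between /s/ and /f/) fails the environment for rule 2, so it stays [e].
Rule 4 applies to /f/ (between /e/ and /u/: between two vowels) → [v].
/u/ — between /f/ and /s/; rule 2 does not apply here → [u].
/s/ (between /u/ and /h/) fails the environment for rule 4, so it stays [s].
/h/ stays [h].
/u/ — between /h/ and /ʃ/; rule 2 does not apply here → [u].
/ʃ/ meets the environment for rule 4 (between two vowels) → [ʒ].
/a/ (between /ʃ/ and /n/): before a nasal consonant, so rule 2 applies → [ã].
/n/ (word-final) is unaffected → [n].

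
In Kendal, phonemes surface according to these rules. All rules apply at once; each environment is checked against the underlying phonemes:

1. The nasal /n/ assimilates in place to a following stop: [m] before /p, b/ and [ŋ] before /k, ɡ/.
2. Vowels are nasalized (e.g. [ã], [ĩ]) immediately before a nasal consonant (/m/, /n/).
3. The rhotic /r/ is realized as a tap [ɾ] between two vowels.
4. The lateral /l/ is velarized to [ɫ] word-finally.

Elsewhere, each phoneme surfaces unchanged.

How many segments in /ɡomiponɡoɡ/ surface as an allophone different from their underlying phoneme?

3

Segments that undergo a rule: /o/ → [õ] (rule 2); /o/ → [õ] (rule 2); /n/ → [ŋ] (rule 1).
All other segments surface unchanged.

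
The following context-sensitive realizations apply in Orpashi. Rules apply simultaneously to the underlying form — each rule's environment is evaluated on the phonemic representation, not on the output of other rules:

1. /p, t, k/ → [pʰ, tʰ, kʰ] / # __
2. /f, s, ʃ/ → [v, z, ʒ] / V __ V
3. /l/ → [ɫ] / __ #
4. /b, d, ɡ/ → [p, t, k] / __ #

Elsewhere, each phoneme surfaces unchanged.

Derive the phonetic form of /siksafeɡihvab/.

[siksaveɡihvap]

/s/ — word-initial; rule 2 does not apply here → [s].
/i/ (between /s/ and /k/): no rule targets it → [i].
/k/ — between /i/ and /s/; rule 1 does not apply here → [k].
/s/ (between /k/ and /a/) is in the target of rule 2 but the environment (between two vowels) is not met → [s].
/a/ — not in any rule's target class → [a].
/f/ meets the environment for rule 2 (between two vowels) → [v].
/e/ — not in any rule's target class → [e].
/ɡ/ (between /e/ and /i/) is in the target of rule 4 but the environment (word-finally) is not met → [ɡ].
/i/ stays [i].
/h/ (between /i/ and /v/) is unaffected → [h].
/v/ stays [v].
/a/ (between /v/ and /b/) is unaffected → [a].
Rule 4 applies to /b/ (word-final: word-finally) → [p].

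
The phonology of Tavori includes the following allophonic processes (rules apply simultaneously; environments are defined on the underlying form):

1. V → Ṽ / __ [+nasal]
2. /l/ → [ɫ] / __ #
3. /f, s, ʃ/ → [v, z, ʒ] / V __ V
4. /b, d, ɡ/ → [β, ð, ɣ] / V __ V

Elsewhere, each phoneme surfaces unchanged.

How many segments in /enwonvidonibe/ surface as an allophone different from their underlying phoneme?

Segments that undergo a rule: /e/ → [ẽ] (rule 1); /o/ → [õ] (rule 1); /d/ → [ð] (rule 4); /o/ → [õ] (rule 1); /b/ → [β] (rule 4).
All other segments surface unchanged.

5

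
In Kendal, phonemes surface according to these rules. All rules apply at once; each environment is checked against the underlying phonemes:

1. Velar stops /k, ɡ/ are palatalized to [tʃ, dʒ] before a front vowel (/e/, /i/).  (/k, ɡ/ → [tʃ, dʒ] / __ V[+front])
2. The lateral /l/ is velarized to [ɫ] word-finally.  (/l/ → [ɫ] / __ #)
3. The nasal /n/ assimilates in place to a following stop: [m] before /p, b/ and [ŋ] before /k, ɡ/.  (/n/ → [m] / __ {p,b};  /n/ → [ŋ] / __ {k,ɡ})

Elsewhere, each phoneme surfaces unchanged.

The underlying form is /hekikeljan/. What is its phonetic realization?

/h/ stays [h].
/e/ (between /h/ and /k/): no rule targets it → [e].
/k/ — between /e/ and /i/, before a front vowel — surfaces as [tʃ] (rule 1).
/i/ stays [i].
/k/ — between /i/ and /e/, before a front vowel — surfaces as [tʃ] (rule 1).
/e/ stays [e].
/l/ (between /e/ and /j/) is in the target of rule 2 but the environment (word-finally) is not met → [l].
/j/ (between /l/ and /a/): no rule targets it → [j].
/a/ stays [a].
/n/ (word-final): rule 3 targets it, but not before a labial or velar stop → unchanged [n].

[hetʃitʃeljan]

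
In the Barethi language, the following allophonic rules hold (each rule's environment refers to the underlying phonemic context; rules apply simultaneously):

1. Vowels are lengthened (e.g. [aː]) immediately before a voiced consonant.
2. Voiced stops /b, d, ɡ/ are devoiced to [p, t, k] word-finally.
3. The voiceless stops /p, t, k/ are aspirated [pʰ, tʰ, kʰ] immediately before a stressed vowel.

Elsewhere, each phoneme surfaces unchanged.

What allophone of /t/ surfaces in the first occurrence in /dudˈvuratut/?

/t/ (between /a/ and /u/) fails the environment for rule 3, so it stays [t].

[t]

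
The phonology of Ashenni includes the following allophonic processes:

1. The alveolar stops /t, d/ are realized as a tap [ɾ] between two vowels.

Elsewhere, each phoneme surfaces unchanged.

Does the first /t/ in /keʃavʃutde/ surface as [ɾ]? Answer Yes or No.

/t/ (between /u/ and /d/) fails the environment for rule 1, so it stays [t].
The actual realization is [t], not [ɾ].

No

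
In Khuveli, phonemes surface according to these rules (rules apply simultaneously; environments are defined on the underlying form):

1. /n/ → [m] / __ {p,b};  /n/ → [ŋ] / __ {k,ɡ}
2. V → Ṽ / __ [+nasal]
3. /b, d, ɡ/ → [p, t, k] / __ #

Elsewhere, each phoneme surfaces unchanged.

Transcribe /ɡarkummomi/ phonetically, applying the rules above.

[ɡarkũmmõmi]

/ɡ/ (word-initial) fails the environment for rule 3, so it stays [ɡ].
/a/ (between /ɡ/ and /r/) fails the environment for rule 2, so it stays [a].
Rule 2 applies to /u/ (between /k/ and /m/: before a nasal consonant) → [ũ].
/o/ (between /m/ and /m/): before a nasal consonant, so rule 2 applies → [õ].
/i/ (word-final) fails the environment for rule 2, so it stays [i].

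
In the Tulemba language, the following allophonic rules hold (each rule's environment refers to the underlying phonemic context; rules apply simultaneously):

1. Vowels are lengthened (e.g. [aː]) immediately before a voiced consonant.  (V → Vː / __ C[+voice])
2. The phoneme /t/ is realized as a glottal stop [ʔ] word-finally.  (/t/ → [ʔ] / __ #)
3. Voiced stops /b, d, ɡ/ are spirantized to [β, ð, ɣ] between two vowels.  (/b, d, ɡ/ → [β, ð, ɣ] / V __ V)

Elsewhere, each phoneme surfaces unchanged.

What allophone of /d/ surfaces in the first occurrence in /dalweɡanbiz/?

/d/ — word-initial; rule 3 does not apply here → [d].

[d]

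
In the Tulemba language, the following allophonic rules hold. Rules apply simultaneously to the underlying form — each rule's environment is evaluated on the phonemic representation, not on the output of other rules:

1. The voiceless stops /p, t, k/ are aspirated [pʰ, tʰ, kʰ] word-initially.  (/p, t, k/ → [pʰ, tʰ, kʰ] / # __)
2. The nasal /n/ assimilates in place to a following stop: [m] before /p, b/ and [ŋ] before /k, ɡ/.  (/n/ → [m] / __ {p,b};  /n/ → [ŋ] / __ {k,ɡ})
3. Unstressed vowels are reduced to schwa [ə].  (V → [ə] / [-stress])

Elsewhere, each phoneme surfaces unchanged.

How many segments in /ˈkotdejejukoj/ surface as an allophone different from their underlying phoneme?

Segments that undergo a rule: /k/ → [kʰ] (rule 1); /e/ → [ə] (rule 3); /e/ → [ə] (rule 3); /u/ → [ə] (rule 3); /o/ → [ə] (rule 3).
All other segments surface unchanged.

5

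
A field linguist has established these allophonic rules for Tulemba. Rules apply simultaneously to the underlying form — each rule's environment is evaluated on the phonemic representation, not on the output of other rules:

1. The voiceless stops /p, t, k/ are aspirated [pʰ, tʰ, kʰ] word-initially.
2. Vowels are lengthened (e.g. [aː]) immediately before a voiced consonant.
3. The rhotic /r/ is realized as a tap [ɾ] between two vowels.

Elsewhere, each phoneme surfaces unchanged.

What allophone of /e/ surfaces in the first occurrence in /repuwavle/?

[e]

/e/ (between /r/ and /p/) is in the target of rule 2 but the environment (before a voiced consonant) is not met → [e].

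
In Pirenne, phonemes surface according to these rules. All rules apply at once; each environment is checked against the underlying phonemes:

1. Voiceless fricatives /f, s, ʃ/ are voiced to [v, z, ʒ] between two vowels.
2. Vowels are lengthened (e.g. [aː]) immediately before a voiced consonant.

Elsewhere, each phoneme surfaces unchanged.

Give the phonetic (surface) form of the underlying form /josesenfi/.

/j/ (word-initial): no rule targets it → [j].
/o/ (between /j/ and /s/): rule 2 targets it, but not before a voiced consonant → unchanged [o].
/s/ (between /o/ and /e/) occurs between two vowels → [z] by rule 1.
/e/ (between /s/ and /s/) is in the target of rule 2 but the environment (before a voiced consonant) is not met → [e].
/s/ (between /e/ and /e/): between two vowels, so rule 1 applies → [z].
Rule 2 applies to /e/ (between /s/ and /n/: before a voiced consonant) → [eː].
/n/ (between /e/ and /f/): no rule targets it → [n].
/f/ (between /n/ and /i/) fails the environment for rule 1, so it stays [f].
/i/ (word-final) is in the target of rule 2 but the environment (before a voiced consonant) is not met → [i].

[jozezeːnfi]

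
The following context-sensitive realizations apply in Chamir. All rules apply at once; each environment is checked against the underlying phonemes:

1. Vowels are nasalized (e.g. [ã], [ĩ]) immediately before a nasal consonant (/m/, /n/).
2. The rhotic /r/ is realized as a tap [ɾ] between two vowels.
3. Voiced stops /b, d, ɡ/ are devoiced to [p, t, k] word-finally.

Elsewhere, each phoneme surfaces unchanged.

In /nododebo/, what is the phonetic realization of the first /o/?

[o]

/o/ — between /n/ and /d/; rule 1 does not apply here → [o].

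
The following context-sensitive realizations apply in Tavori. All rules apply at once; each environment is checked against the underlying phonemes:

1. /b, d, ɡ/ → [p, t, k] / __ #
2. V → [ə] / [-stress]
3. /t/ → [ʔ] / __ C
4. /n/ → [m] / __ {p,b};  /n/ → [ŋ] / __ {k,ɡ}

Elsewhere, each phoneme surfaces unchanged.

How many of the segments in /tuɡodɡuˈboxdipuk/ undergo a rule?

Segments that undergo a rule: /u/ → [ə] (rule 2); /o/ → [ə] (rule 2); /u/ → [ə] (rule 2); /i/ → [ə] (rule 2); /u/ → [ə] (rule 2).
All other segments surface unchanged.

5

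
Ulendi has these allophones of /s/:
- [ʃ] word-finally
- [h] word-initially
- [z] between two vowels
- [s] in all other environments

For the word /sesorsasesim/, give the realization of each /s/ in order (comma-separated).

[h], [z], [s], [z], [z]

Occurrence 1 (position 1): word-initially → [h].
Occurrence 2 (position 3): between two vowels → [z].
Occurrence 3 (position 6): no conditioning environment matches → elsewhere allophone [s].
Occurrence 4 (position 8): between two vowels → [z].
Occurrence 5 (position 10): between two vowels → [z].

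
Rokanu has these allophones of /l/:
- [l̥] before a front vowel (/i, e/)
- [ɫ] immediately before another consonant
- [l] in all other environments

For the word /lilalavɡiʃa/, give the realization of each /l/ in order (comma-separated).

Occurrence 1 (position 1): before a front vowel (/i, e/) → [l̥].
Occurrence 2 (position 3): no conditioning environment matches → elsewhere allophone [l].
Occurrence 3 (position 5): no conditioning environment matches → elsewhere allophone [l].

[l̥], [l], [l]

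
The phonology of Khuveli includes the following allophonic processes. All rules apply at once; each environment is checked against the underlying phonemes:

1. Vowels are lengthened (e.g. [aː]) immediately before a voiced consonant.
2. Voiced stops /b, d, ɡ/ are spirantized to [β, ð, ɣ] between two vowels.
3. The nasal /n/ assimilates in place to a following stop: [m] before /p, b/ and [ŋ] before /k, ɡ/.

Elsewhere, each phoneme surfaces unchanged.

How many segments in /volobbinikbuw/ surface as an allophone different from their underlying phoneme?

Segments that undergo a rule: /o/ → [oː] (rule 1); /o/ → [oː] (rule 1); /i/ → [iː] (rule 1); /u/ → [uː] (rule 1).
All other segments surface unchanged.

4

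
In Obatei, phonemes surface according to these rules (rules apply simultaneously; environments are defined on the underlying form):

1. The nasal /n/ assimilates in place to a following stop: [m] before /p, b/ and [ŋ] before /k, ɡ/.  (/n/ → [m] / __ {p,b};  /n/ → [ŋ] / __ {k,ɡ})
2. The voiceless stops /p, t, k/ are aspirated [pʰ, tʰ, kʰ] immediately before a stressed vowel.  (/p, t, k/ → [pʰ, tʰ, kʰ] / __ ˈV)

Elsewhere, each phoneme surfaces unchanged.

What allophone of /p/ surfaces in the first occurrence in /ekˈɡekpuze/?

/p/ — between /k/ and /u/; rule 2 does not apply here → [p].

[p]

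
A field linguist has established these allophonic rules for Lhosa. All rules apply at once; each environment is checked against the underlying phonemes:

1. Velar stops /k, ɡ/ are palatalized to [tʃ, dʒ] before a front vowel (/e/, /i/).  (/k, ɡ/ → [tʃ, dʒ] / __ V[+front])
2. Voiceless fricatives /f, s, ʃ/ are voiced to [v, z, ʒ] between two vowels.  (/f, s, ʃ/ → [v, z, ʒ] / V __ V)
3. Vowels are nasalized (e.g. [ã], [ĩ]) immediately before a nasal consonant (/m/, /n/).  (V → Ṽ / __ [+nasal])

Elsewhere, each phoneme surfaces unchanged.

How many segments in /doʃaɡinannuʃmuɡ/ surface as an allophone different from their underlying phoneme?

4

Segments that undergo a rule: /ʃ/ → [ʒ] (rule 2); /ɡ/ → [dʒ] (rule 1); /i/ → [ĩ] (rule 3); /a/ → [ã] (rule 3).
All other segments surface unchanged.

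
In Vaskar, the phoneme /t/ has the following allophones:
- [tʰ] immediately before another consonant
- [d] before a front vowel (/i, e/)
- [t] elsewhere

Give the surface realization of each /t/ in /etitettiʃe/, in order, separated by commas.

Occurrence 1 (position 2): before a front vowel (/i, e/) → [d].
Occurrence 2 (position 4): before a front vowel (/i, e/) → [d].
Occurrence 3 (position 6): immediately before another consonant → [tʰ].
Occurrence 4 (position 7): before a front vowel (/i, e/) → [d].

[d], [d], [tʰ], [d]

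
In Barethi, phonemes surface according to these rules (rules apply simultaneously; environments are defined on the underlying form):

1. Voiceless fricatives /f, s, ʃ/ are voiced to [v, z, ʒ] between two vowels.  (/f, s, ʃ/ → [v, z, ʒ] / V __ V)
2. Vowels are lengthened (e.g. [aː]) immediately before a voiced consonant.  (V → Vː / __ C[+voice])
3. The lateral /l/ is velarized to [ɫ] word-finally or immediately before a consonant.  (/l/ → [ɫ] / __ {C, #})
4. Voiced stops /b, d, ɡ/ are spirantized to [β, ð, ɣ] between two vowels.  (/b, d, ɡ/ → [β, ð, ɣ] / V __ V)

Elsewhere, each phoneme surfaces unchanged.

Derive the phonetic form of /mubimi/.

[muːβiːmi]

/u/ meets the environment for rule 2 (before a voiced consonant) → [uː].
/b/ — between /u/ and /i/, between two vowels — surfaces as [β] (rule 4).
/i/ (between /b/ and /m/): before a voiced consonant, so rule 2 applies → [iː].
/i/ (word-final) is in the target of rule 2 but the environment (before a voiced consonant) is not met → [i].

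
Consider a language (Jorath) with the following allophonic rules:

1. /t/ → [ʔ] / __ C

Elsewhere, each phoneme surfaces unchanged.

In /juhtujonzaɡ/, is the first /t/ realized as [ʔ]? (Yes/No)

/t/ (between /h/ and /u/) is in the target of rule 1 but the environment (immediately before a consonant) is not met → [t].
The actual realization is [t], not [ʔ].

No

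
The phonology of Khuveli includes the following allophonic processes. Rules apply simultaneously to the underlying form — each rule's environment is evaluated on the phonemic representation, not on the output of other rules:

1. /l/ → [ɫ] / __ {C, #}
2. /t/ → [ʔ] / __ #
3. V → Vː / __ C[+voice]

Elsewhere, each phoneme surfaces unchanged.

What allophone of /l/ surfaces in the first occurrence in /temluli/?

/l/ (between /m/ and /u/) is in the target of rule 1 but the environment (word-finally or immediately before a consonant) is not met → [l].

[l]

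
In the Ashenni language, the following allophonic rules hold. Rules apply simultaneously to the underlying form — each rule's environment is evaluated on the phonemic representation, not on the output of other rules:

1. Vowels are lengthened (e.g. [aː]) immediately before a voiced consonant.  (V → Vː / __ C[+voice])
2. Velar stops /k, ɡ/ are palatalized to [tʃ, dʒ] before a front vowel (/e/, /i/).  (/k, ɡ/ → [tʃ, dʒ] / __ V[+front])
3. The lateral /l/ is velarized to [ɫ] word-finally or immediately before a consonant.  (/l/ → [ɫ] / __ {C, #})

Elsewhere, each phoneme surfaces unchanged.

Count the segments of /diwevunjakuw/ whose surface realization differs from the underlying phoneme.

4

Segments that undergo a rule: /i/ → [iː] (rule 1); /e/ → [eː] (rule 1); /u/ → [uː] (rule 1); /u/ → [uː] (rule 1).
All other segments surface unchanged.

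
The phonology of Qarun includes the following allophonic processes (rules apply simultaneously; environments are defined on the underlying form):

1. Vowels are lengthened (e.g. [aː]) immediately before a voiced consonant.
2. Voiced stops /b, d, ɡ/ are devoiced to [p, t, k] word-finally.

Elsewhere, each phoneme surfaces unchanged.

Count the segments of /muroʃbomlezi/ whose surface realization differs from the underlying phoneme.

3

Segments that undergo a rule: /u/ → [uː] (rule 1); /o/ → [oː] (rule 1); /e/ → [eː] (rule 1).
All other segments surface unchanged.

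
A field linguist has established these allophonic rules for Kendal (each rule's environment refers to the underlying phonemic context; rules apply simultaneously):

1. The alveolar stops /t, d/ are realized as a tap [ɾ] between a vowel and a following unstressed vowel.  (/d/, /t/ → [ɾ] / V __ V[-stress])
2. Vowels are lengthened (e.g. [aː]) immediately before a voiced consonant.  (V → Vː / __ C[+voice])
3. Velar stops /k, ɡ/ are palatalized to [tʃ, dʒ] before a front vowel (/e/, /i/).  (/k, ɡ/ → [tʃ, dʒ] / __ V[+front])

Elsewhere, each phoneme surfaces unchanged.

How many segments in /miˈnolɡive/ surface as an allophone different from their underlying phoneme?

4

Segments that undergo a rule: /i/ → [iː] (rule 2); /o/ → [oː] (rule 2); /ɡ/ → [dʒ] (rule 3); /i/ → [iː] (rule 2).
All other segments surface unchanged.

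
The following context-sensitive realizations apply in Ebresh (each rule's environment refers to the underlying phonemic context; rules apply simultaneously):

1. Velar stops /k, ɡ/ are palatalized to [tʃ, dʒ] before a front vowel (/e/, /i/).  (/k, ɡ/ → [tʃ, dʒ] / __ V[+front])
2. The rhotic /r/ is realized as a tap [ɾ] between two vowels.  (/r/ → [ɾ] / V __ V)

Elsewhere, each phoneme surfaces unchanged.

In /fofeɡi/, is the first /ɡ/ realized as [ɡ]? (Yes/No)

/ɡ/ (between /e/ and /i/) occurs before a front vowel → [dʒ] by rule 1.
The actual realization is [dʒ], not [ɡ].

No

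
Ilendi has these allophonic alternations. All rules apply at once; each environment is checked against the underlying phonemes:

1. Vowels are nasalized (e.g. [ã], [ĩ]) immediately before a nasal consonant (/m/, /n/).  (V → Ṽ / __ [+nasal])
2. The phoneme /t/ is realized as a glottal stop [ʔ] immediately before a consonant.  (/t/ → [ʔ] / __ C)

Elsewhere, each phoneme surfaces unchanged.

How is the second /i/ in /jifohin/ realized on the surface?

/i/ meets the environment for rule 1 (before a nasal consonant) → [ĩ].

[ĩ]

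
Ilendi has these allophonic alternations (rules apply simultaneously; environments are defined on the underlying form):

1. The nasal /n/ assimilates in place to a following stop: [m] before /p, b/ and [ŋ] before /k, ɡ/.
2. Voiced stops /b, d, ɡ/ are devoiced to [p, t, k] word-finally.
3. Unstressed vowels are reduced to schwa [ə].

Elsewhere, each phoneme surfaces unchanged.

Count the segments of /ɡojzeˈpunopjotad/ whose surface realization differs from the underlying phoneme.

Segments that undergo a rule: /o/ → [ə] (rule 3); /e/ → [ə] (rule 3); /o/ → [ə] (rule 3); /o/ → [ə] (rule 3); /a/ → [ə] (rule 3); /d/ → [t] (rule 2).
All other segments surface unchanged.

6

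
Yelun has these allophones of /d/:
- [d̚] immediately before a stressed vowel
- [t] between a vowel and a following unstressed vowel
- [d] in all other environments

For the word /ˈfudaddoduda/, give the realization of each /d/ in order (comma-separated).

Occurrence 1 (position 3): between a vowel and a following unstressed vowel → [t].
Occurrence 2 (position 5): no conditioning environment matches → elsewhere allophone [d].
Occurrence 3 (position 6): no conditioning environment matches → elsewhere allophone [d].
Occurrence 4 (position 8): between a vowel and a following unstressed vowel → [t].
Occurrence 5 (position 10): between a vowel and a following unstressed vowel → [t].

[t], [d], [d], [t], [t]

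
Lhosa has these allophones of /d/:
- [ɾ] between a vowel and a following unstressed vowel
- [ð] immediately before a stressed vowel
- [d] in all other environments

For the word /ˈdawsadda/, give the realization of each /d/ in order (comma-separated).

Occurrence 1 (position 1): immediately before a stressed vowel → [ð].
Occurrence 2 (position 6): no conditioning environment matches → elsewhere allophone [d].
Occurrence 3 (position 7): no conditioning environment matches → elsewhere allophone [d].

[ð], [d], [d]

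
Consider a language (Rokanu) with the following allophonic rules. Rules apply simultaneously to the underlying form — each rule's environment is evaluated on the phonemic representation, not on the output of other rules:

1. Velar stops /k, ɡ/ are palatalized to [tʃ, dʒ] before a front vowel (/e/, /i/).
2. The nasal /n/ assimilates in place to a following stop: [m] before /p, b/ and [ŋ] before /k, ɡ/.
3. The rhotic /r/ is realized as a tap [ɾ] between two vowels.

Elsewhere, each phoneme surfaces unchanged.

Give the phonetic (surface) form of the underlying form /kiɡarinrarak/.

/k/ (word-initial) occurs before a front vowel → [tʃ] by rule 1.
/i/ — not in any rule's target class → [i].
/ɡ/ — between /i/ and /a/; rule 1 does not apply here → [ɡ].
/a/ stays [a].
/r/ — between /a/ and /i/, between two vowels — surfaces as [ɾ] (rule 3).
/i/ (between /r/ and /n/): no rule targets it → [i].
/n/ (between /i/ and /r/) is in the target of rule 2 but the environment (before a labial or velar stop) is not met → [n].
/r/ (between /n/ and /a/) is in the target of rule 3 but the environment (between two vowels) is not met → [r].
/a/ (between /r/ and /r/): no rule targets it → [a].
/r/ (between /a/ and /a/) occurs between two vowels → [ɾ] by rule 3.
/a/ stays [a].
/k/ (word-final): rule 1 targets it, but not before a front vowel → unchanged [k].

[tʃiɡaɾinraɾak]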